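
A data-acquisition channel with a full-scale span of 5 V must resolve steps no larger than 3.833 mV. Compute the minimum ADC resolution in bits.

11 bits

Number of steps required ≥ 5 V / 3.833 mV = 1304.46.
Need 2^N ≥ 1304.46; 2^10 = 1024, 2^11 = 2048.
Minimum N = 11.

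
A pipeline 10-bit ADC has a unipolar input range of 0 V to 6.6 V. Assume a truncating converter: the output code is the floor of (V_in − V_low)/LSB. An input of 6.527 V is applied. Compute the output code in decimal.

With 1024 levels over 6.6 V, one step is 6.445 mV.
(6.527 − 0) / 0.00644531 = 1012.674 LSBs.
⌊·⌋(1012.674) = 1012.

code 1012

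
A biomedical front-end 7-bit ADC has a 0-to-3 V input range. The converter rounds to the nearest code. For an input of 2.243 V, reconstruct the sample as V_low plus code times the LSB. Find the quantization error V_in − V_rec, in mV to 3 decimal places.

-7.000 mV

Step size: 3 V ÷ 2^7 = 23.438 mV.
(2.243 − 0)/0.0234375 = 95.7013; round gives code 96.
Code 96 maps back to 0 + 96×0.0234375 V = 2.25 V.
Difference: -0.007 V → -7.000 mV.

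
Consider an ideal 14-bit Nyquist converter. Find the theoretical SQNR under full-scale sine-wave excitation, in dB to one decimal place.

86.0 dB

SNR ≈ 6.02·N + 1.76 dB = 6.02·14 + 1.76 = 86.04 dB.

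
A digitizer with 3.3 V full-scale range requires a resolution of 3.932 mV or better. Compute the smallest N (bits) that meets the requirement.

Number of steps required ≥ 3.3 V / 3.932 mV = 839.27.
Need 2^N ≥ 839.27; 2^9 = 512, 2^10 = 1024.
Minimum N = 10.

10 bits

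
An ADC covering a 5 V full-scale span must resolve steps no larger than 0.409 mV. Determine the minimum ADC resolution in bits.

Number of steps required ≥ 5 V / 0.409 mV = 12224.94.
Need 2^N ≥ 12224.94; 2^13 = 8192, 2^14 = 16384.
Minimum N = 14.

14 bits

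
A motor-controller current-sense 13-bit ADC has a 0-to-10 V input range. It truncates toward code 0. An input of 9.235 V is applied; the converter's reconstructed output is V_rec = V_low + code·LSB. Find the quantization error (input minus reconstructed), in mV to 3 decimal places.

0.381 mV

One LSB is 10 V / 8192 = 1.221 mV.
Scaled input = 7565.3120 LSBs, so code = 7565.
Reconstructed: 9.2346191 V.
V_in − V_rec = 0.000380859 V = 0.381 mV.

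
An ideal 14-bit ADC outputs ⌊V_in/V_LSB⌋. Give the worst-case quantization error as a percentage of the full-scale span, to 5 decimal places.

0.00610 %

Truncating → worst-case error = 1 LSB = V_FS/2^14, so 100/16384 = 0.00610352 % of full scale.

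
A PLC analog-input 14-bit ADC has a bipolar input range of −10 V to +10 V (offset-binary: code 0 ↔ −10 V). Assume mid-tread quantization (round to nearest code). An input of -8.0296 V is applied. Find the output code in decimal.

code 1614

With 16384 levels over 20 V, one step is 1.221 mV.
(-8.0296 − (−10)) / 0.0012207 = 1614.152 LSBs.
So the output code is 1614.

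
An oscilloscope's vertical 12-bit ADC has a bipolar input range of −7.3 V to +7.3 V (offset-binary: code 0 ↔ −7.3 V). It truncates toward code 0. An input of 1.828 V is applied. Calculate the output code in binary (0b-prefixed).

With 4096 levels over 14.6 V, one step is 3.564 mV.
Input sits at 2560.842 steps above V_low.
⌊·⌋(2560.842) = 2560.
In binary (0b-prefixed): 0b101000000000.

code 0b101000000000 (decimal 2560)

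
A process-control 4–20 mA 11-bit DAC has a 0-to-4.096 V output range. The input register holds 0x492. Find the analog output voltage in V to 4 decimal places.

2.3400 V

LSB = 4.096 V / 2^11 = 2.000 mV.
Code 0x492 = 1170 decimal.
V_out = 0 + 1170 × 0.002 V = 2.34 V.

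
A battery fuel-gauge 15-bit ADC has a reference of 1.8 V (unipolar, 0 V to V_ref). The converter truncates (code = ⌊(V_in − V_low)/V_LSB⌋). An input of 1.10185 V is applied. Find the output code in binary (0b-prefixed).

With 32768 levels over 1.8 V, one step is 54.93 µV.
(1.10185 − 0) / 5.49316e-05 = 20058.567 LSBs.
Floor → code 20058.
In binary (0b-prefixed): 0b100111001011010.

code 0b100111001011010 (decimal 20058)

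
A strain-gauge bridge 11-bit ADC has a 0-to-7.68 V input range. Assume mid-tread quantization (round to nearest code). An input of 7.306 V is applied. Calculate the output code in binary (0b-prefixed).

code 0b11110011100 (decimal 1948)

Full-scale span = 7.68 V; LSB = 7.68/2^11 = 3.750 mV.
(V_in − V_low)/LSB = (7.306 − 0) / 0.00375 = 1948.267.
round(1948.267) = 1948.
In binary (0b-prefixed): 0b11110011100.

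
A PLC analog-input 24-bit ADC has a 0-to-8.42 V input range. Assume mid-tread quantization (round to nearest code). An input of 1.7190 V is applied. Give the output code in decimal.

LSB = 8.42 V / 16777216 = 0.50 µV.
(1.7190 − 0) / 5.01871e-07 = 3425182.221 LSBs.
So the output code is 3425182.

code 3425182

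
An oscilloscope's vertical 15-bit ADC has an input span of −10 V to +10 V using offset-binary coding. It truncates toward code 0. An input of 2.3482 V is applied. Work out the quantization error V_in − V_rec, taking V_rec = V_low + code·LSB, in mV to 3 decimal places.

Step size: 20 V ÷ 2^15 = 0.610 mV.
Scaled input = 20231.2909 LSBs, so code = 20231.
Reconstructed: 2.3480225 V.
Difference: 0.000177539 V → 0.178 mV.

0.178 mV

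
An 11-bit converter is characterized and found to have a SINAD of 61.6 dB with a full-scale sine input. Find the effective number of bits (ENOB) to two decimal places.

9.94 bits

ENOB = (SINAD − 1.76) / 6.02 = (61.6 − 1.76)/6.02 = 9.940.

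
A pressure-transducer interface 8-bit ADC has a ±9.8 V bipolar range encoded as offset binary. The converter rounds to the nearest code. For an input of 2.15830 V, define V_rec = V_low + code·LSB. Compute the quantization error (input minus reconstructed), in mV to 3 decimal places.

14.550 mV

One LSB is 19.6 V / 256 = 76.562 mV.
(2.15830 − (−9.8))/0.0765625 = 156.1900; round gives code 156.
Reconstructed: 2.14375 V.
V_in − V_rec = 0.01455 V = 14.550 mV.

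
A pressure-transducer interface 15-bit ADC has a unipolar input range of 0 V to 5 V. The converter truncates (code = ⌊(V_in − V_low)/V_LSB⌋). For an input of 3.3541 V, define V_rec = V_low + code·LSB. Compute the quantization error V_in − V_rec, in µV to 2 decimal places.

Step size: 5 V ÷ 2^15 = 152.59 µV.
Scaled input = 21981.4298 LSBs, so code = 21981.
Code 21981 maps back to 0 + 21981×0.000152588 V = 3.3540344 V.
V_in − V_rec = 6.55762e-05 V = 65.58 µV.

65.58 µV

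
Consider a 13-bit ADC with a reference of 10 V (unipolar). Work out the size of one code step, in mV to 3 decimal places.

1.221 mV

Full-scale span = 10 V.
LSB = 10 / 2^13 = 10 / 8192 = 0.0012207 V = 1.221 mV.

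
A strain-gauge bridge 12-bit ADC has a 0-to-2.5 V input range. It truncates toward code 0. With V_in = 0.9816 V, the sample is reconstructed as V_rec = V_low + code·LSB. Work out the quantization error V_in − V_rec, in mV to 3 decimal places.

Step size: 2.5 V ÷ 2^12 = 0.610 mV.
(V_in − V_low)/LSB = (0.9816 − 0)/0.000610352 = 1608.2534 → code 1608 (floor).
Reconstructed: 0.98144531 V.
Error = 0.9816 − 0.98144531 = 0.000154688 V = 0.155 mV.

0.155 mV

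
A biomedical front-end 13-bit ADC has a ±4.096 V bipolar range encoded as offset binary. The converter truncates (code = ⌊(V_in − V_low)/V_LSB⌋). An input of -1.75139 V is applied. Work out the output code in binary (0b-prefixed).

code 0b100100101000 (decimal 2344)

LSB = 8.192 V / 8192 = 1.000 mV.
(V_in − V_low)/LSB = (-1.75139 − (−4.096)) / 0.001 = 2344.610.
⌊·⌋(2344.610) = 2344.
In binary (0b-prefixed): 0b100100101000.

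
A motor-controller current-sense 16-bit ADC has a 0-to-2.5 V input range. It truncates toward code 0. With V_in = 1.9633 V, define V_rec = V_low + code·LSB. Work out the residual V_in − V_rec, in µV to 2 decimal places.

27.91 µV

One LSB is 2.5 V / 65536 = 38.15 µV.
(1.9633 − 0)/3.8147e-05 = 51466.7315; ⌊·⌋ gives code 51466.
Reconstructed: 1.9632721 V.
Difference: 2.79053e-05 V → 27.91 µV.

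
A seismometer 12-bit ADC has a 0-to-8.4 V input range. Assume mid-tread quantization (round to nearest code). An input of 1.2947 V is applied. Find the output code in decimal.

code 631

LSB = 8.4 V / 4096 = 2.051 mV.
(1.2947 − 0) / 0.00205078 = 631.320 LSBs.
round(631.320) = 631.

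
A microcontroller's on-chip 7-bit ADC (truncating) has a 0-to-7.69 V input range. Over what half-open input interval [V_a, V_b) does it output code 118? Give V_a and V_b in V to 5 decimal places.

[7.08922 V, 7.14930 V)

LSB = 7.69/2^7 = 60.078 mV.
V_a = V_low + 118·LSB = 7.08922 V; V_b = V_low + 119·LSB = 7.1493 V.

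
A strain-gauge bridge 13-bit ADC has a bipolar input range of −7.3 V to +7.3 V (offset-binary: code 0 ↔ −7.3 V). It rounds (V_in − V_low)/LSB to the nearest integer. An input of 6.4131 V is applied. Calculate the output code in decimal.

With 8192 levels over 14.6 V, one step is 1.782 mV.
Input sits at 7694.364 steps above V_low.
So the output code is 7694.

code 7694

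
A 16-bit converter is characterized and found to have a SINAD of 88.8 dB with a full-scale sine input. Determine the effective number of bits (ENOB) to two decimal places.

14.46 bits

ENOB = (SINAD − 1.76) / 6.02 = (88.8 − 1.76)/6.02 = 14.458.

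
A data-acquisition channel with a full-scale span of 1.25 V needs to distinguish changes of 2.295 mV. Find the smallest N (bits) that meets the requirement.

10 bits

Number of steps required ≥ 1.25 V / 2.295 mV = 544.66.
Need 2^N ≥ 544.66; 2^9 = 512, 2^10 = 1024.
Minimum N = 10.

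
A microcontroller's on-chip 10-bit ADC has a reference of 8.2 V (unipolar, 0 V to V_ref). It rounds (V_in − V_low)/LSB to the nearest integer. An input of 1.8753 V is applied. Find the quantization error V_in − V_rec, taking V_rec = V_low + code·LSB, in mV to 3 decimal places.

1.472 mV

One LSB is 8.2 V / 1024 = 8.008 mV.
Scaled input = 234.1838 LSBs, so code = 234.
Code 234 maps back to 0 + 234×0.00800781 V = 1.8738281 V.
Difference: 0.00147188 V → 1.472 mV.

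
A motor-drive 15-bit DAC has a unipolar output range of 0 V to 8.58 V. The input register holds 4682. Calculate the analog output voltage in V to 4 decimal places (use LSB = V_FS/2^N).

1.2259 V

LSB = 8.58 V / 2^15 = 261.84 µV.
V_out = 0 + 4682 × 0.000261841 V = 1.22594 V.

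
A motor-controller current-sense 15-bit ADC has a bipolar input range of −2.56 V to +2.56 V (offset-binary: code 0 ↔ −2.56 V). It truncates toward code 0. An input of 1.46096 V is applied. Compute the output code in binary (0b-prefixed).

code 0b110010010000110 (decimal 25734)

With 32768 levels over 5.12 V, one step is 156.25 µV.
Input sits at 25734.144 steps above V_low.
Floor → code 25734.
In binary (0b-prefixed): 0b110010010000110.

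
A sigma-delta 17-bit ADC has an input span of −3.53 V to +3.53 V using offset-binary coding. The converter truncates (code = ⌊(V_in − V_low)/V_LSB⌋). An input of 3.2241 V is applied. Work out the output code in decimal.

code 125392

Full-scale span = 7.06 V; LSB = 7.06/2^17 = 53.86 µV.
(V_in − V_low)/LSB = (3.2241 − (−3.53)) / 5.38635e-05 = 125392.832.
Floor → code 125392.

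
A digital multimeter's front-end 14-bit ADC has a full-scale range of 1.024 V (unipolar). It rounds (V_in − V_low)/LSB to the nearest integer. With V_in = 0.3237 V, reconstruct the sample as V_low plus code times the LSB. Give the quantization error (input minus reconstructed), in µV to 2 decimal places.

12.50 µV

Step size: 1.024 V ÷ 2^14 = 62.50 µV.
Scaled input = 5179.2000 LSBs, so code = 5179.
Reconstructed: 0.3236875 V.
V_in − V_rec = 1.25e-05 V = 12.50 µV.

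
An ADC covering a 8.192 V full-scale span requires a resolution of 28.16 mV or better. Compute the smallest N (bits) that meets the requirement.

Number of steps required ≥ 8.192 V / 28.16 mV = 290.91.
Need 2^N ≥ 290.91; 2^8 = 256, 2^9 = 512.
Minimum N = 9.

9 bits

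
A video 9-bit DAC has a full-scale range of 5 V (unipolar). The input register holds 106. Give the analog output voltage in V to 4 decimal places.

1.0352 V

LSB = 5 V / 2^9 = 9.766 mV.
V_out = 0 + 106 × 0.00976562 V = 1.03516 V.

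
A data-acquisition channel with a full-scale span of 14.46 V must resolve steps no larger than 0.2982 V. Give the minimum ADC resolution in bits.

Number of steps required ≥ 14.46 V / 0.2982 V = 48.49.
Need 2^N ≥ 48.49; 2^5 = 32, 2^6 = 64.
Minimum N = 6.

6 bits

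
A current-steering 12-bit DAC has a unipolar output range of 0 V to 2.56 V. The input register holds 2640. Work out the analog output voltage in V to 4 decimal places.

LSB = 2.56 V / 2^12 = 0.625 mV.
V_out = 0 + 2640 × 0.000625 V = 1.65 V.

1.6500 V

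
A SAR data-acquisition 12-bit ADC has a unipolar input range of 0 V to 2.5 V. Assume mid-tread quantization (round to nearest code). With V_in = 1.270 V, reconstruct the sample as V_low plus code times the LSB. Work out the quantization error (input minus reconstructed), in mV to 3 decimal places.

-0.142 mV

LSB = 2.5/2^12 = 0.610 mV.
(V_in − V_low)/LSB = (1.270 − 0)/0.000610352 = 2080.7680 → code 2081 (round).
V_rec = 0 + 2081·0.000610352 = 1.2701416 V.
Error = 1.270 − 1.2701416 = -0.000141602 V = -0.142 mV.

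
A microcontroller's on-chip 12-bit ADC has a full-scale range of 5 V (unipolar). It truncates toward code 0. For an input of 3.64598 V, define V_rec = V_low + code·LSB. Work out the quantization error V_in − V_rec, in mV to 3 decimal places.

One LSB is 5 V / 4096 = 1.221 mV.
Scaled input = 2986.7868 LSBs, so code = 2986.
Reconstructed: 3.6450195 V.
V_in − V_rec = 0.000960469 V = 0.960 mV.

0.960 mV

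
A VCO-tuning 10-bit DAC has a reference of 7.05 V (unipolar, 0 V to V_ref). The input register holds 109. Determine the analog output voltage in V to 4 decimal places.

0.7504 V

LSB = 7.05 V / 2^10 = 6.885 mV.
V_out = 0 + 109 × 0.00688477 V = 0.750439 V.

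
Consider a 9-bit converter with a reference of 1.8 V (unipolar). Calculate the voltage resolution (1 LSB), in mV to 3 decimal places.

Full-scale span = 1.8 V.
LSB = 1.8 / 2^9 = 1.8 / 512 = 0.00351563 V = 3.516 mV.

3.516 mV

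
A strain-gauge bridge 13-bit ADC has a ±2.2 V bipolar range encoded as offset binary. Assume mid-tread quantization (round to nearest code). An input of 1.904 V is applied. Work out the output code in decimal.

Full-scale span = 4.4 V; LSB = 4.4/2^13 = 0.537 mV.
Input sits at 7640.902 steps above V_low.
So the output code is 7641.

code 7641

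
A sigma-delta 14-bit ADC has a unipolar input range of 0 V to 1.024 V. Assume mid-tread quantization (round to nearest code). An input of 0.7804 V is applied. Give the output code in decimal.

code 12486

Full-scale span = 1.024 V; LSB = 1.024/2^14 = 62.50 µV.
(V_in − V_low)/LSB = (0.7804 − 0) / 6.25e-05 = 12486.400.
round(12486.400) = 12486.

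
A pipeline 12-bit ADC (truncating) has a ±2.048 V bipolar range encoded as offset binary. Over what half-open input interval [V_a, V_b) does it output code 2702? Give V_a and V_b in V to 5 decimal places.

LSB = 4.096/2^12 = 1.000 mV.
V_a = V_low + 2702·LSB = 0.654 V; V_b = V_low + 2703·LSB = 0.655 V.

[0.65400 V, 0.65500 V)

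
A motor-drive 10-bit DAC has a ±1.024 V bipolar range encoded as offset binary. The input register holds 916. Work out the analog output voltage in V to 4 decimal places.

LSB = 2.048 V / 2^10 = 2.000 mV.
V_out = (−1.024) + 916 × 0.002 V = 0.808 V.

0.8080 V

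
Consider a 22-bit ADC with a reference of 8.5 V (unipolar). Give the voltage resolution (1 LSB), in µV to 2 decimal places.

Full-scale span = 8.5 V.
LSB = 8.5 / 2^22 = 8.5 / 4194304 = 2.02656e-06 V = 2.03 µV.

2.03 µV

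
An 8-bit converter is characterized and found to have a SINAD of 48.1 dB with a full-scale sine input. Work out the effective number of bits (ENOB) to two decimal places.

7.70 bits

ENOB = (SINAD − 1.76) / 6.02 = (48.1 − 1.76)/6.02 = 7.698.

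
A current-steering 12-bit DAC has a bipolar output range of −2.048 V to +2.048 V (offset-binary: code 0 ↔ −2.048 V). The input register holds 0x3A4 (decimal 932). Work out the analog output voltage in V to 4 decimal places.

-1.1160 V

LSB = 4.096 V / 2^12 = 1.000 mV.
Code 0x3A4 = 932 decimal.
V_out = (−2.048) + 932 × 0.001 V = -1.116 V.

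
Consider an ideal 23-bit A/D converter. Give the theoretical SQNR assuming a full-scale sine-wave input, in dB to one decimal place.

140.2 dB

SNR ≈ 6.02·N + 1.76 dB = 6.02·23 + 1.76 = 140.22 dB.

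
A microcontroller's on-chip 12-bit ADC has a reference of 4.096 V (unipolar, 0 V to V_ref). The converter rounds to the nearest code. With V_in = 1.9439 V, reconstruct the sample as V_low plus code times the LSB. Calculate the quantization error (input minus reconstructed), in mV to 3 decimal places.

LSB = 4.096/2^12 = 1.000 mV.
Scaled input = 1943.9000 LSBs, so code = 1944.
Reconstructed: 1.944 V.
Error = 1.9439 − 1.944 = -0.0001 V = -0.100 mV.

-0.100 mV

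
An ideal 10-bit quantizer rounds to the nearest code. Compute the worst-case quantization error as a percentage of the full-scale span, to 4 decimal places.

0.0488 %

Rounding → worst-case error = ½ LSB = V_FS/2^11, so 100/2048 = 0.0488281 % of full scale.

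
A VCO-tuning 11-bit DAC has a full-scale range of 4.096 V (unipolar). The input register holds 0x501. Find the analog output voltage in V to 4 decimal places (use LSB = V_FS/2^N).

2.5620 V

LSB = 4.096 V / 2^11 = 2.000 mV.
Code 0x501 = 1281 decimal.
V_out = 0 + 1281 × 0.002 V = 2.562 V.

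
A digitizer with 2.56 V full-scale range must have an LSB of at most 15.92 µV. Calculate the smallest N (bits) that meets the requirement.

Number of steps required ≥ 2.56 V / 15.92 µV = 160804.02.
Need 2^N ≥ 160804.02; 2^17 = 131072, 2^18 = 262144.
Minimum N = 18.

18 bits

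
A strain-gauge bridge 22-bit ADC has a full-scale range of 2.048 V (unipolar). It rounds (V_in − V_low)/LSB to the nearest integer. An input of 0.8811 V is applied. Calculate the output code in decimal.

With 4194304 levels over 2.048 V, one step is 0.49 µV.
(0.8811 − 0) / 4.88281e-07 = 1804492.800 LSBs.
Round → code 1804493.

code 1804493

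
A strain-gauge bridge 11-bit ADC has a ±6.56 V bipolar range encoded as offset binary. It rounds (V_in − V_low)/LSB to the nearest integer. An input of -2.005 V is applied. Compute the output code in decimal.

LSB = 13.12 V / 2048 = 6.406 mV.
Input sits at 711.024 steps above V_low.
So the output code is 711.

code 711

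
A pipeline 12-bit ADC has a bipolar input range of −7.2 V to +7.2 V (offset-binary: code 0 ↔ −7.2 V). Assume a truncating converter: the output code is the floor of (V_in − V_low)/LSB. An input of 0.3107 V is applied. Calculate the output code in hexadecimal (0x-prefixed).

code 0x858 (decimal 2136)

LSB = 14.4 V / 4096 = 3.516 mV.
(0.3107 − (−7.2)) / 0.00351563 = 2136.377 LSBs.
⌊·⌋(2136.377) = 2136.
In hexadecimal (0x-prefixed): 0x858.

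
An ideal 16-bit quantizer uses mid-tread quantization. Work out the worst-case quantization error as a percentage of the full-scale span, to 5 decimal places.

0.00076 %

Rounding → worst-case error = ½ LSB = V_FS/2^17, so 100/131072 = 0.000762939 % of full scale.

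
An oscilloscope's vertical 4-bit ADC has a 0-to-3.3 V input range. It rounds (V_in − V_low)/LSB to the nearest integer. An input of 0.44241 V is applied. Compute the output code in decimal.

code 2

With 16 levels over 3.3 V, one step is 206.250 mV.
(0.44241 − 0) / 0.20625 = 2.145 LSBs.
round(2.145) = 2.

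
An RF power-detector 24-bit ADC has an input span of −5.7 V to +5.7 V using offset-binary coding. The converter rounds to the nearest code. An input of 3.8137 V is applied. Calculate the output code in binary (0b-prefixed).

Full-scale span = 11.4 V; LSB = 11.4/2^24 = 0.68 µV.
(3.8137 − (−5.7)) / 6.79493e-07 = 14001175.426 LSBs.
round(14001175.426) = 14001175.
In binary (0b-prefixed): 0b110101011010010000010111.

code 0b110101011010010000010111 (decimal 14001175)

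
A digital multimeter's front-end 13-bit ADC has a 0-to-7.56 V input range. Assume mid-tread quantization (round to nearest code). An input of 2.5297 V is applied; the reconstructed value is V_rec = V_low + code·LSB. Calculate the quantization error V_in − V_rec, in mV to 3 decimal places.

0.164 mV

Step size: 7.56 V ÷ 2^13 = 0.923 mV.
(V_in − V_low)/LSB = (2.5297 − 0)/0.000922852 = 2741.1776 → code 2741 (round).
Code 2741 maps back to 0 + 2741×0.000922852 V = 2.5295361 V.
V_in − V_rec = 0.000163867 V = 0.164 mV.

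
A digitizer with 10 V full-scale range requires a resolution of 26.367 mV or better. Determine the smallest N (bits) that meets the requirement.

Number of steps required ≥ 10 V / 26.367 mV = 379.26.
Need 2^N ≥ 379.26; 2^8 = 256, 2^9 = 512.
Minimum N = 9.

9 bits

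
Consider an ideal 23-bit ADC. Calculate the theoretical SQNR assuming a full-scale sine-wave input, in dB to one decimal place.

SNR ≈ 6.02·N + 1.76 dB = 6.02·23 + 1.76 = 140.22 dB.

140.2 dB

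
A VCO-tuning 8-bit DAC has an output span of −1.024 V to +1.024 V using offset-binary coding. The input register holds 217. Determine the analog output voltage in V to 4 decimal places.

LSB = 2.048 V / 2^8 = 8.000 mV.
V_out = (−1.024) + 217 × 0.008 V = 0.712 V.

0.7120 V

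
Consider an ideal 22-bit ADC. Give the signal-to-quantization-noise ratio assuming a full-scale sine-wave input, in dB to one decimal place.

134.2 dB

SNR ≈ 6.02·N + 1.76 dB = 6.02·22 + 1.76 = 134.20 dB.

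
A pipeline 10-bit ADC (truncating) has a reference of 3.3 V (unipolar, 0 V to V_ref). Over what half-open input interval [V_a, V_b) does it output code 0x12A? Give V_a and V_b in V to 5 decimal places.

LSB = 3.3/2^10 = 3.223 mV.
Code 0x12A = 298 decimal.
V_a = V_low + 298·LSB = 0.960352 V; V_b = V_low + 299·LSB = 0.963574 V.

[0.96035 V, 0.96357 V)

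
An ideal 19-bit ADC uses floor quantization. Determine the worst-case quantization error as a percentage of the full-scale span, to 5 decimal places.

Truncating → worst-case error = 1 LSB = V_FS/2^19, so 100/524288 = 0.000190735 % of full scale.

0.00019 %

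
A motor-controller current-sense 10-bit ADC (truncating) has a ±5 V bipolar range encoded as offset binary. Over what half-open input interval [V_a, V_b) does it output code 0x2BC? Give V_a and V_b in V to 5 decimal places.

LSB = 10/2^10 = 9.766 mV.
Code 0x2BC = 700 decimal.
V_a = V_low + 700·LSB = 1.83594 V; V_b = V_low + 701·LSB = 1.8457 V.

[1.83594 V, 1.84570 V)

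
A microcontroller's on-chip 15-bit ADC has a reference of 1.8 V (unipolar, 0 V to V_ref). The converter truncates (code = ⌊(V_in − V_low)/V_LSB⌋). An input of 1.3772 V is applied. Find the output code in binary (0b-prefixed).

Full-scale span = 1.8 V; LSB = 1.8/2^15 = 54.93 µV.
Input sits at 25071.161 steps above V_low.
⌊·⌋(25071.161) = 25071.
In binary (0b-prefixed): 0b110000111101111.

code 0b110000111101111 (decimal 25071)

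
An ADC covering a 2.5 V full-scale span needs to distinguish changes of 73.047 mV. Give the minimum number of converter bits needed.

6 bits

Number of steps required ≥ 2.5 V / 73.047 mV = 34.22.
Need 2^N ≥ 34.22; 2^5 = 32, 2^6 = 64.
Minimum N = 6.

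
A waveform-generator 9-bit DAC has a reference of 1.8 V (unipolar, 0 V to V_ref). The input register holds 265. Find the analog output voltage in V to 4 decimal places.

LSB = 1.8 V / 2^9 = 3.516 mV.
V_out = 0 + 265 × 0.00351563 V = 0.931641 V.

0.9316 V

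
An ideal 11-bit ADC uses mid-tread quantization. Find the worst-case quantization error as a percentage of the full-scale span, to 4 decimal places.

0.0244 %

Rounding → worst-case error = ½ LSB = V_FS/2^12, so 100/4096 = 0.0244141 % of full scale.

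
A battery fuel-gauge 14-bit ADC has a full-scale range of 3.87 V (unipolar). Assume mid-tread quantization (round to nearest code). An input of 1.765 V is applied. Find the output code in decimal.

With 16384 levels over 3.87 V, one step is 236.21 µV.
(1.765 − 0) / 0.000236206 = 7472.289 LSBs.
round(7472.289) = 7472.

code 7472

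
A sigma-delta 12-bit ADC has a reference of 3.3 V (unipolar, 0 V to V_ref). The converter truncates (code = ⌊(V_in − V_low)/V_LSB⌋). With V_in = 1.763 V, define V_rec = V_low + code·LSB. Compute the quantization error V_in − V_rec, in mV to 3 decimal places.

Step size: 3.3 V ÷ 2^12 = 0.806 mV.
(V_in − V_low)/LSB = (1.763 − 0)/0.000805664 = 2188.2570 → code 2188 (floor).
Reconstructed: 1.762793 V.
Error = 1.763 − 1.762793 = 0.000207031 V = 0.207 mV.

0.207 mV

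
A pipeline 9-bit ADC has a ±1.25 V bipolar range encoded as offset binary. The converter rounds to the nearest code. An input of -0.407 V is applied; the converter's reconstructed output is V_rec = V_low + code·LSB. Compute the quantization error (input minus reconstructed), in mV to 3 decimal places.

LSB = 2.5/2^9 = 4.883 mV.
(V_in − V_low)/LSB = (-0.407 − (−1.25))/0.00488281 = 172.6464 → code 173 (round).
Reconstructed: -0.40527344 V.
Error = -0.407 − (−0.40527344) = -0.00172656 V = -1.727 mV.

-1.727 mV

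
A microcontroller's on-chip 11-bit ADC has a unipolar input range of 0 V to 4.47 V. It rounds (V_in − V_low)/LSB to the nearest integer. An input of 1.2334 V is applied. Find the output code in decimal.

code 565

With 2048 levels over 4.47 V, one step is 2.183 mV.
(1.2334 − 0) / 0.00218262 = 565.101 LSBs.
round(565.101) = 565.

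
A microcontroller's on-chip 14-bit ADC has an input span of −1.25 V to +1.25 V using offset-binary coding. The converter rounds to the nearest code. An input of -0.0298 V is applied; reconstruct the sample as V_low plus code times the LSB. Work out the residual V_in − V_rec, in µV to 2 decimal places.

Step size: 2.5 V ÷ 2^14 = 152.59 µV.
(-0.0298 − (−1.25))/0.000152588 = 7996.7027; round gives code 7997.
Code 7997 maps back to (−1.25) + 7997×0.000152588 V = -0.029754639 V.
V_in − V_rec = -4.53613e-05 V = -45.36 µV.

-45.36 µV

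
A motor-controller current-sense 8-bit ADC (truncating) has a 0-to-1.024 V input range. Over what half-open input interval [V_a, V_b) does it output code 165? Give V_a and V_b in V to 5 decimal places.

LSB = 1.024/2^8 = 4.000 mV.
V_a = V_low + 165·LSB = 0.66 V; V_b = V_low + 166·LSB = 0.664 V.

[0.66000 V, 0.66400 V)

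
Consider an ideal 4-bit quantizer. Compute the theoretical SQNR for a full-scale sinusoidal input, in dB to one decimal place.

SNR ≈ 6.02·N + 1.76 dB = 6.02·4 + 1.76 = 25.84 dB.

25.8 dB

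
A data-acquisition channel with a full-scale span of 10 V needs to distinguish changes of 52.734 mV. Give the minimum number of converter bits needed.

Number of steps required ≥ 10 V / 52.734 mV = 189.63.
Need 2^N ≥ 189.63; 2^7 = 128, 2^8 = 256.
Minimum N = 8.

8 bits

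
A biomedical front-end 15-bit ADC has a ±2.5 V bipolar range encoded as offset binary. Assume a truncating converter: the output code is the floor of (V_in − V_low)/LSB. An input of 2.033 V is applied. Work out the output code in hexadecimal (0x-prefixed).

code 0x740B (decimal 29707)

With 32768 levels over 5 V, one step is 152.59 µV.
(2.033 − (−2.5)) / 0.000152588 = 29707.469 LSBs.
Floor → code 29707.
In hexadecimal (0x-prefixed): 0x740B.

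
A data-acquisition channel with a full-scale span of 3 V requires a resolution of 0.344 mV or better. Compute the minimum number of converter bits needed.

14 bits

Number of steps required ≥ 3 V / 0.344 mV = 8720.93.
Need 2^N ≥ 8720.93; 2^13 = 8192, 2^14 = 16384.
Minimum N = 14.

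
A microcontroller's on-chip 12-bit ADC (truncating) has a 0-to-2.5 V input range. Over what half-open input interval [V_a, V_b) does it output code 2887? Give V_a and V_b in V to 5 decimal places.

[1.76208 V, 1.76270 V)

LSB = 2.5/2^12 = 0.610 mV.
V_a = V_low + 2887·LSB = 1.76208 V; V_b = V_low + 2888·LSB = 1.7627 V.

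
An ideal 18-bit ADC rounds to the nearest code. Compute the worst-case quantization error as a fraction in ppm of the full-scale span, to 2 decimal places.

Rounding → worst-case error = ½ LSB = V_FS/2^19, so 1e+06/524288 = 1.90735 ppm of full scale.

1.91 ppm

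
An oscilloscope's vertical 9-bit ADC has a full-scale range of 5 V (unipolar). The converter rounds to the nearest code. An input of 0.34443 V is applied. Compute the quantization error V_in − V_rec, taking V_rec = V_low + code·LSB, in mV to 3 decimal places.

2.633 mV

One LSB is 5 V / 512 = 9.766 mV.
(V_in − V_low)/LSB = (0.34443 − 0)/0.00976562 = 35.2696 → code 35 (round).
Reconstructed: 0.34179688 V.
Error = 0.34443 − 0.34179688 = 0.00263313 V = 2.633 mV.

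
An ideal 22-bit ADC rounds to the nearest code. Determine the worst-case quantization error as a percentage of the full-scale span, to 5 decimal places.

0.00001 %

Rounding → worst-case error = ½ LSB = V_FS/2^23, so 100/8388608 = 1.19209e-05 % of full scale.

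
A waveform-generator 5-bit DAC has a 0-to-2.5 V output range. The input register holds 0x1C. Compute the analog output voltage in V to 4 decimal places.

2.1875 V

LSB = 2.5 V / 2^5 = 78.125 mV.
Code 0x1C = 28 decimal.
V_out = 0 + 28 × 0.078125 V = 2.1875 V.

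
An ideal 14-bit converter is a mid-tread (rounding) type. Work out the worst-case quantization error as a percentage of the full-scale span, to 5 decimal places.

Rounding → worst-case error = ½ LSB = V_FS/2^15, so 100/32768 = 0.00305176 % of full scale.

0.00305 %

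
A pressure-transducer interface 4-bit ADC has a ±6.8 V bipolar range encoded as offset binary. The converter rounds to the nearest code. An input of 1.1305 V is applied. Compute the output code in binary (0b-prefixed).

code 0b1001 (decimal 9)

Full-scale span = 13.6 V; LSB = 13.6/2^4 = 0.8500 V.
(V_in − V_low)/LSB = (1.1305 − (−6.8)) / 0.85 = 9.330.
round(9.330) = 9.
In binary (0b-prefixed): 0b1001.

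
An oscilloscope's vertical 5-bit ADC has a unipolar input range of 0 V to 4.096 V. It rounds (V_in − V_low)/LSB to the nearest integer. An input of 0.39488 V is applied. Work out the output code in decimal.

code 3

Full-scale span = 4.096 V; LSB = 4.096/2^5 = 128.000 mV.
(V_in − V_low)/LSB = (0.39488 − 0) / 0.128 = 3.085.
Round → code 3.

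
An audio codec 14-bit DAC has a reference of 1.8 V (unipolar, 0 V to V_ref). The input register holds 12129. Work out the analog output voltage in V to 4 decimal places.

LSB = 1.8 V / 2^14 = 109.86 µV.
V_out = 0 + 12129 × 0.000109863 V = 1.33253 V.

1.3325 V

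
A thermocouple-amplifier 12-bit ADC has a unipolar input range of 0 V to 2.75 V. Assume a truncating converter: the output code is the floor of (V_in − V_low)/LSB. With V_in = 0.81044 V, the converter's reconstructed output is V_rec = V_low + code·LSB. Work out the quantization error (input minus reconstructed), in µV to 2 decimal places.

76.23 µV

Step size: 2.75 V ÷ 2^12 = 0.671 mV.
(0.81044 − 0)/0.000671387 = 1207.1135; ⌊·⌋ gives code 1207.
Reconstructed: 0.81036377 V.
V_in − V_rec = 7.62305e-05 V = 76.23 µV.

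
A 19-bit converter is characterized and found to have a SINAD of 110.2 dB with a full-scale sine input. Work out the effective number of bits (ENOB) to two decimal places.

ENOB = (SINAD − 1.76) / 6.02 = (110.2 − 1.76)/6.02 = 18.013.

18.01 bits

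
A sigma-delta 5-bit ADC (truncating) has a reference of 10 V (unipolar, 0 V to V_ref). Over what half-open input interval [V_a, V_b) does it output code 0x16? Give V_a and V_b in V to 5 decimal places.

[6.87500 V, 7.18750 V)

LSB = 10/2^5 = 312.500 mV.
Code 0x16 = 22 decimal.
V_a = V_low + 22·LSB = 6.875 V; V_b = V_low + 23·LSB = 7.1875 V.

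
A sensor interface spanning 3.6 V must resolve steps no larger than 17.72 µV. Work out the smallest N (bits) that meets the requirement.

Number of steps required ≥ 3.6 V / 17.72 µV = 203160.27.
Need 2^N ≥ 203160.27; 2^17 = 131072, 2^18 = 262144.
Minimum N = 18.

18 bits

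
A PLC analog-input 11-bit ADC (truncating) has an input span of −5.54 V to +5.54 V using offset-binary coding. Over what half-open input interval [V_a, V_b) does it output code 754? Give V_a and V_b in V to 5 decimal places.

LSB = 11.08/2^11 = 5.410 mV.
V_a = V_low + 754·LSB = -1.46074 V; V_b = V_low + 755·LSB = -1.45533 V.

[-1.46074 V, -1.45533 V)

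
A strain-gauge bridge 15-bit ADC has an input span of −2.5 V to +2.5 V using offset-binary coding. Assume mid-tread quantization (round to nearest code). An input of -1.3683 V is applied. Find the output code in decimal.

With 32768 levels over 5 V, one step is 152.59 µV.
(V_in − V_low)/LSB = (-1.3683 − (−2.5)) / 0.000152588 = 7416.709.
So the output code is 7417.

code 7417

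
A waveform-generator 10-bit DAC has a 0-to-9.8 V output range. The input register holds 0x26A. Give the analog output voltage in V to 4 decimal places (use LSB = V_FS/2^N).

LSB = 9.8 V / 2^10 = 9.570 mV.
Code 0x26A = 618 decimal.
V_out = 0 + 618 × 0.00957031 V = 5.91445 V.

5.9145 V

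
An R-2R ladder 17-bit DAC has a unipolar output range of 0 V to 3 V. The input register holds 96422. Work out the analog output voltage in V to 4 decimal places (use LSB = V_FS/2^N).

2.2069 V

LSB = 3 V / 2^17 = 22.89 µV.
V_out = 0 + 96422 × 2.28882e-05 V = 2.20692 V.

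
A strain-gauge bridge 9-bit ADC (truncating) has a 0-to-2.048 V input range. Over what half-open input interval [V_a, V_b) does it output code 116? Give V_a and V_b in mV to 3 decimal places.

[464.000 mV, 468.000 mV)

LSB = 2.048/2^9 = 4.000 mV.
V_a = V_low + 116·LSB = 0.464 V; V_b = V_low + 117·LSB = 0.468 V.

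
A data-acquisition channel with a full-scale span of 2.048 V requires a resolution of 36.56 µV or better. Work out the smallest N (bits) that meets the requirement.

16 bits

Number of steps required ≥ 2.048 V / 36.56 µV = 56017.51.
Need 2^N ≥ 56017.51; 2^15 = 32768, 2^16 = 65536.
Minimum N = 16.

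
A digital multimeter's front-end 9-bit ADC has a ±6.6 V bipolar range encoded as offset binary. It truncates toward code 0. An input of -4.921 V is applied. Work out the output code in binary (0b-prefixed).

code 0b1000001 (decimal 65)

Full-scale span = 13.2 V; LSB = 13.2/2^9 = 25.781 mV.
Input sits at 65.125 steps above V_low.
Floor → code 65.
In binary (0b-prefixed): 0b1000001.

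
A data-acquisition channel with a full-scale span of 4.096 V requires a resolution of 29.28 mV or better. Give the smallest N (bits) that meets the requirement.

Number of steps required ≥ 4.096 V / 29.28 mV = 139.89.
Need 2^N ≥ 139.89; 2^7 = 128, 2^8 = 256.
Minimum N = 8.

8 bits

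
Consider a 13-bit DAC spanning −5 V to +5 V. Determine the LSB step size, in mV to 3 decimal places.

Full-scale span = 10 V.
LSB = 10 / 2^13 = 10 / 8192 = 0.0012207 V = 1.221 mV.

1.221 mV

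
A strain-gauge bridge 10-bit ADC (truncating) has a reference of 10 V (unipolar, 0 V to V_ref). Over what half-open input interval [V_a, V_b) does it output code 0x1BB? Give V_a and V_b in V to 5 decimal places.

LSB = 10/2^10 = 9.766 mV.
Code 0x1BB = 443 decimal.
V_a = V_low + 443·LSB = 4.32617 V; V_b = V_low + 444·LSB = 4.33594 V.

[4.32617 V, 4.33594 V)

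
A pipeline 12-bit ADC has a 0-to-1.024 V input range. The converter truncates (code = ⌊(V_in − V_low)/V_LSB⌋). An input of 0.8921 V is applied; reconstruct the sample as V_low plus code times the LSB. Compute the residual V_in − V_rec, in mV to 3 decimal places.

One LSB is 1.024 V / 4096 = 250.00 µV.
Scaled input = 3568.4000 LSBs, so code = 3568.
V_rec = 0 + 3568·0.00025 = 0.892 V.
Error = 0.8921 − 0.892 = 0.0001 V = 0.100 mV.

0.100 mV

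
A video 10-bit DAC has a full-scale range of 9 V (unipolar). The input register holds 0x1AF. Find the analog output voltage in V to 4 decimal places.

3.7881 V

LSB = 9 V / 2^10 = 8.789 mV.
Code 0x1AF = 431 decimal.
V_out = 0 + 431 × 0.00878906 V = 3.78809 V.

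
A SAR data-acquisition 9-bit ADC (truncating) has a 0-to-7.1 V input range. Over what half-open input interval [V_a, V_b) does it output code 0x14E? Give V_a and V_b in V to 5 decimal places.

[4.63164 V, 4.64551 V)

LSB = 7.1/2^9 = 13.867 mV.
Code 0x14E = 334 decimal.
V_a = V_low + 334·LSB = 4.63164 V; V_b = V_low + 335·LSB = 4.64551 V.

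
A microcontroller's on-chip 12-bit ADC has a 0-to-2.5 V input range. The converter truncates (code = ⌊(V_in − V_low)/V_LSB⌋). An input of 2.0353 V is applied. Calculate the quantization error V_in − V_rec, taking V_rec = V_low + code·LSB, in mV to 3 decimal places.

0.388 mV

LSB = 2.5/2^12 = 0.610 mV.
(2.0353 − 0)/0.000610352 = 3334.6355; ⌊·⌋ gives code 3334.
Code 3334 maps back to 0 + 3334×0.000610352 V = 2.0349121 V.
Difference: 0.000387891 V → 0.388 mV.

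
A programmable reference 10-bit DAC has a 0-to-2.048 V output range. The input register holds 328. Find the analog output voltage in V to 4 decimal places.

0.6560 V

LSB = 2.048 V / 2^10 = 2.000 mV.
V_out = 0 + 328 × 0.002 V = 0.656 V.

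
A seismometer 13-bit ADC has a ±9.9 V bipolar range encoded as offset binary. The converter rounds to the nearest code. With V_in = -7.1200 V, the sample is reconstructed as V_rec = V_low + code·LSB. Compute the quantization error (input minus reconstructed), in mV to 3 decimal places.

LSB = 19.8/2^13 = 2.417 mV.
(V_in − V_low)/LSB = (-7.1200 − (−9.9))/0.00241699 = 1150.1899 → code 1150 (round).
Code 1150 maps back to (−9.9) + 1150×0.00241699 V = -7.120459 V.
V_in − V_rec = 0.000458984 V = 0.459 mV.

0.459 mV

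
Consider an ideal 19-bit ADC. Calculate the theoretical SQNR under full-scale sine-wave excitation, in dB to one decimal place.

SNR ≈ 6.02·N + 1.76 dB = 6.02·19 + 1.76 = 116.14 dB.

116.1 dB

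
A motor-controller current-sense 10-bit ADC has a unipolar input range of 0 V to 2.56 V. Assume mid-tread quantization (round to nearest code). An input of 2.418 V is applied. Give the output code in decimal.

Full-scale span = 2.56 V; LSB = 2.56/2^10 = 2.500 mV.
(V_in − V_low)/LSB = (2.418 − 0) / 0.0025 = 967.200.
So the output code is 967.

code 967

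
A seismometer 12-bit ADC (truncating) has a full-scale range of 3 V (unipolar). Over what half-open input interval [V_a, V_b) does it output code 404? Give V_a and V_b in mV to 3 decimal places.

LSB = 3/2^12 = 0.732 mV.
V_a = V_low + 404·LSB = 0.295898 V; V_b = V_low + 405·LSB = 0.296631 V.

[295.898 mV, 296.631 mV)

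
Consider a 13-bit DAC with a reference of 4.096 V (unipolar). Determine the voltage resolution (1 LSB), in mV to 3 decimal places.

0.500 mV

Full-scale span = 4.096 V.
LSB = 4.096 / 2^13 = 4.096 / 8192 = 0.0005 V = 0.500 mV.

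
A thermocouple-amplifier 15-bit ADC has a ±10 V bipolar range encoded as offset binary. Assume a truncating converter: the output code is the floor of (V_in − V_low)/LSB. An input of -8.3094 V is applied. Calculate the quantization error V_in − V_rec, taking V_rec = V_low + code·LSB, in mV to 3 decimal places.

Step size: 20 V ÷ 2^15 = 0.610 mV.
(V_in − V_low)/LSB = (-8.3094 − (−10))/0.000610352 = 2769.8790 → code 2769 (floor).
V_rec = (−10) + 2769·0.000610352 = -8.3099365 V.
V_in − V_rec = 0.000536523 V = 0.537 mV.

0.537 mV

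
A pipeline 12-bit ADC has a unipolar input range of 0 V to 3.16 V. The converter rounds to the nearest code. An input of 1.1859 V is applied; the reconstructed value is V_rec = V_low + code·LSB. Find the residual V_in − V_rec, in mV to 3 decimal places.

0.129 mV

LSB = 3.16/2^12 = 0.771 mV.
(V_in − V_low)/LSB = (1.1859 − 0)/0.000771484 = 1537.1666 → code 1537 (round).
Code 1537 maps back to 0 + 1537×0.000771484 V = 1.1857715 V.
V_in − V_rec = 0.000128516 V = 0.129 mV.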